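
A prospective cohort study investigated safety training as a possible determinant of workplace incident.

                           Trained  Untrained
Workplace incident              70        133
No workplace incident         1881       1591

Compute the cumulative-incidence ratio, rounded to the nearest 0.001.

Reading the table with exposure as columns: a = 70 (Trained, case), b = 1881 (Trained, non-case), c = 133 (Untrained, case), d = 1591.
Risk in exposed = 70/1951 = 0.03588; risk in unexposed = 133/1724 = 0.07715.
RR = 0.03588 / 0.07715 = 0.46508
The risk is 53% lower among the exposed than among the unexposed.

0.465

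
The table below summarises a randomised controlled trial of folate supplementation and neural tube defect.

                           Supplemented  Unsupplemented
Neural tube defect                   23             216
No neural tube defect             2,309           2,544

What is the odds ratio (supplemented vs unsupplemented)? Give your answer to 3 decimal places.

Reading the table with exposure as columns: a = 23 (Supplemented, case), b = 2309 (Supplemented, non-case), c = 216 (Unsupplemented, case), d = 2544.
OR = (a·d)/(b·c) = (23 × 2544) / (2309 × 216) = 58512 / 498744 = 0.11732
Exposure is associated with lower odds of neural tube defect (OR = 0.12 < 1).

0.117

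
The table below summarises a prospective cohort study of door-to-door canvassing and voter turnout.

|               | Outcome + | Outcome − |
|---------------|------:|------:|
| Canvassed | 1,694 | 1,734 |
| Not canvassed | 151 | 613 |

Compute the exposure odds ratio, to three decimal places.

3.966

Cells: a = 1694, b = 1734, c = 151, d = 613.
OR = (a·d)/(b·c) = (1694 × 613) / (1734 × 151) = 1038422 / 261834 = 3.96596
The odds of voter turnout are about 3.97 times as high in the canvassed group.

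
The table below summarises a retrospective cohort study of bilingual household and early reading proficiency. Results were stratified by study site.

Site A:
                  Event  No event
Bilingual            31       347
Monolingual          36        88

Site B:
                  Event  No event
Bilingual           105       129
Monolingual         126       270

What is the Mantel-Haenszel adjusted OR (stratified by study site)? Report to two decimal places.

OR_MH = Σ(aᵢdᵢ/nᵢ) / Σ(bᵢcᵢ/nᵢ), where nᵢ is the stratum total.
Stratum 1 (Site A): n = 502; a·d/n = 31·88/502 = 5.4343; b·c/n = 347·36/502 = 24.8845
Stratum 2 (Site B): n = 630; a·d/n = 105·270/630 = 45.0000; b·c/n = 129·126/630 = 25.8000
OR_MH = (5.4343 + 45.0000) / (24.8845 + 25.8000) = 50.4343 / 50.6845 = 0.99506

1.00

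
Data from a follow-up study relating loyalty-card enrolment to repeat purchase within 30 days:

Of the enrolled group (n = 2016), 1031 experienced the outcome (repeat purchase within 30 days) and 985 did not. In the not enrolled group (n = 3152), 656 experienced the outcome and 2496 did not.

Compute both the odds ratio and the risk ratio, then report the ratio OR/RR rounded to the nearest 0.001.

1.621

From the description: a = 1031, b = 985, c = 656, d = 2496.
OR = (1031·2496)/(985·656) = 2573376/646160 = 3.98257
Risk in exposed = 1031/2016 = 0.51141; risk in unexposed = 656/3152 = 0.20812; RR = 2.45726
OR/RR = 3.98257 / 2.45726 = 1.62074
The outcome is not rare, so the OR lies further from 1 than the RR.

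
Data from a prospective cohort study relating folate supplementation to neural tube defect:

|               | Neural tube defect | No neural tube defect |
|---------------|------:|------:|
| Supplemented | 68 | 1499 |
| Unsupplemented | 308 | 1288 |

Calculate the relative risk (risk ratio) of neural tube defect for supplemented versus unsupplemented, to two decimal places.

Cells: a = 68, b = 1499, c = 308, d = 1288.
Risk in exposed = 68/1567 = 0.04340; risk in unexposed = 308/1596 = 0.19298.
RR = 0.04340 / 0.19298 = 0.22487
The risk is 78% lower among the exposed than among the unexposed.

0.22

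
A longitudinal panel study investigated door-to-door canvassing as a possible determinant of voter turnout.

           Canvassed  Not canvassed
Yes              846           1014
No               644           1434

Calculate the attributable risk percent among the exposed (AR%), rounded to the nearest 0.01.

Reading the table with exposure as columns: a = 846 (Canvassed, case), b = 644 (Canvassed, non-case), c = 1014 (Not canvassed, case), d = 1434.
Risk in exposed = 846/1490 = 0.56779; risk in unexposed = 1014/2448 = 0.41422.
RR = 0.56779/0.41422 = 1.37075
AR% = (RR − 1)/RR × 100 = (1.37075 − 1)/1.37075 × 100 = 27.0471%

27.05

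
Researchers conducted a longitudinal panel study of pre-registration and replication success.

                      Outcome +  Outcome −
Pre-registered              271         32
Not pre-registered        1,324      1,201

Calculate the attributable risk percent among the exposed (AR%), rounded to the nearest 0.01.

41.37

Cells: a = 271, b = 32, c = 1324, d = 1201.
Risk in exposed = 271/303 = 0.89439; risk in unexposed = 1324/2525 = 0.52436.
RR = 0.89439/0.52436 = 1.70569
AR% = (RR − 1)/RR × 100 = (1.70569 − 1)/1.70569 × 100 = 41.3727%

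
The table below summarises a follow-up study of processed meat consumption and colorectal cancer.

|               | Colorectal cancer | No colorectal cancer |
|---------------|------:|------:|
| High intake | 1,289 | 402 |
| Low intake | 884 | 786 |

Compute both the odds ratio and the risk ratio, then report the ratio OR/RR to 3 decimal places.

1.980

Cells: a = 1289, b = 402, c = 884, d = 786.
OR = (1289·786)/(402·884) = 1013154/355368 = 2.85100
Risk in exposed = 1289/1691 = 0.76227; risk in unexposed = 884/1670 = 0.52934; RR = 1.44004
OR/RR = 2.85100 / 1.44004 = 1.97981
The outcome is not rare, so the OR lies further from 1 than the RR.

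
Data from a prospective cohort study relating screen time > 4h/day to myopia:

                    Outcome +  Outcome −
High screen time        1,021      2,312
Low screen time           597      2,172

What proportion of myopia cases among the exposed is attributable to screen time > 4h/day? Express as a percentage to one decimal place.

29.6

Cells: a = 1021, b = 2312, c = 597, d = 2172.
Risk in exposed = 1021/3333 = 0.30633; risk in unexposed = 597/2769 = 0.21560.
RR = 0.30633/0.21560 = 1.42082
AR% = (RR − 1)/RR × 100 = (1.42082 − 1)/1.42082 × 100 = 29.6181%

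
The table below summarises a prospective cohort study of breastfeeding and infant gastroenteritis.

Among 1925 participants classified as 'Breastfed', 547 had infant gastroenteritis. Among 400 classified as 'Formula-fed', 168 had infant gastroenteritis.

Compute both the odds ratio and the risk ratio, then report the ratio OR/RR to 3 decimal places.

0.810

From the description: a = 547, b = 1378, c = 168, d = 232.
OR = (547·232)/(1378·168) = 126904/231504 = 0.54817
Risk in exposed = 547/1925 = 0.28416; risk in unexposed = 168/400 = 0.42000; RR = 0.67656
OR/RR = 0.54817 / 0.67656 = 0.81023
The outcome is not rare, so the OR lies further from 1 than the RR.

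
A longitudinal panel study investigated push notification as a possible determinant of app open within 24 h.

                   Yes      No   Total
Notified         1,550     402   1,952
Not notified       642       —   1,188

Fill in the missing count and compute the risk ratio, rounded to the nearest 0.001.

1.469

The missing cell is in the unexposed row: 1188 − 642 = 546.
So a = 1550, b = 402, c = 642, d = 546.
RR = [a/(a+b)] / [c/(c+d)] = (1550/1952) / (642/1188) = 0.79406/0.54040 = 1.46938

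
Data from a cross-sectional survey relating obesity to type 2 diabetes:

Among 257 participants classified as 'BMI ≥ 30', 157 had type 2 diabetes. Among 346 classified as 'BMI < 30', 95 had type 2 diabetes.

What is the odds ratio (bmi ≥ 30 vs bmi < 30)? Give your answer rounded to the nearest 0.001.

4.148

From the description: a = 157, b = 100, c = 95, d = 251.
OR = (a·d)/(b·c) = (157 × 251) / (100 × 95) = 39407 / 9500 = 4.14811
The odds of type 2 diabetes are about 4.15 times as high in the bmi ≥ 30 group.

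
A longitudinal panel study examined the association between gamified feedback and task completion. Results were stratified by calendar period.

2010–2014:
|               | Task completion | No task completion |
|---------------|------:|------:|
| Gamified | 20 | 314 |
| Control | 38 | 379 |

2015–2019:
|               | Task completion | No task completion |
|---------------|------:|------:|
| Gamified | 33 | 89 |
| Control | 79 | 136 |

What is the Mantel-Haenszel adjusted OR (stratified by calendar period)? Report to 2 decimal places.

OR_MH = Σ(aᵢdᵢ/nᵢ) / Σ(bᵢcᵢ/nᵢ), where nᵢ is the stratum total.
Stratum 1 (2010–2014): n = 751; a·d/n = 20·379/751 = 10.0932; b·c/n = 314·38/751 = 15.8881
Stratum 2 (2015–2019): n = 337; a·d/n = 33·136/337 = 13.3175; b·c/n = 89·79/337 = 20.8635
OR_MH = (10.0932 + 13.3175) / (15.8881 + 20.8635) = 23.4107 / 36.7517 = 0.63700

0.64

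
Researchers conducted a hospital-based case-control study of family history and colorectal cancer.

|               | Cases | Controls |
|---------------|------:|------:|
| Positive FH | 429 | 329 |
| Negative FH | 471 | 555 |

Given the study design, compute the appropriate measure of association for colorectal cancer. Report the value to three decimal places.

Cells: a = 429, b = 329, c = 471, d = 555.
This is a hospital-based case-control study: participants were sampled on outcome status, so risks in the source population cannot be estimated directly — relative risk is not valid here. The odds ratio is the appropriate measure.
OR = (a·d)/(b·c) = (429 × 555) / (329 × 471) = 238095 / 154959 = 1.53650

1.537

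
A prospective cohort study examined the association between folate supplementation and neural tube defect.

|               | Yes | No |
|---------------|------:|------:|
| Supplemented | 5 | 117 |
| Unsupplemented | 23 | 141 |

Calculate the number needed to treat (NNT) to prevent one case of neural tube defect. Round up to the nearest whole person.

Risk in treated group = 5/122 = 0.04098; risk in control = 23/164 = 0.14024.
Absolute risk reduction = 0.14024 − 0.04098 = 0.09926
NNT = 1 / ARR = 1 / 0.09926 = 10.075 → round up → 11

11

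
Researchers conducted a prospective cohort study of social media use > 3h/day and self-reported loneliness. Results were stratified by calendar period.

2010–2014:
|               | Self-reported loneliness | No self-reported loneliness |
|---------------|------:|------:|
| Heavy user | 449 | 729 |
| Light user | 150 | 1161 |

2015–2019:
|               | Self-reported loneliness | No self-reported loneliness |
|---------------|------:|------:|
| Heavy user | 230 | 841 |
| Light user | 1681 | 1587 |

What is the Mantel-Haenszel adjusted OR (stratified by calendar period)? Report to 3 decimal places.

OR_MH = Σ(aᵢdᵢ/nᵢ) / Σ(bᵢcᵢ/nᵢ), where nᵢ is the stratum total.
Stratum 1 (2010–2014): n = 2489; a·d/n = 449·1161/2489 = 209.4371; b·c/n = 729·150/2489 = 43.9333
Stratum 2 (2015–2019): n = 4339; a·d/n = 230·1587/4339 = 84.1231; b·c/n = 841·1681/4339 = 325.8172
OR_MH = (209.4371 + 84.1231) / (43.9333 + 325.8172) = 293.5602 / 369.7505 = 0.79394

0.794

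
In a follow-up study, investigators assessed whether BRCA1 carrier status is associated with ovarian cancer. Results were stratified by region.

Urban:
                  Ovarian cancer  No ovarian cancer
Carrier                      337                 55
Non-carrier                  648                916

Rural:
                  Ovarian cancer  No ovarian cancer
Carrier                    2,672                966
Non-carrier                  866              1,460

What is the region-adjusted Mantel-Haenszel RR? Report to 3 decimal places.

1.993

RR_MH = Σ(aᵢ·n₀ᵢ/nᵢ) / Σ(cᵢ·n₁ᵢ/nᵢ), with n₁ᵢ = aᵢ+bᵢ (exposed), n₀ᵢ = cᵢ+dᵢ (unexposed), nᵢ = n₁ᵢ+n₀ᵢ.
Stratum 1 (Urban): n₁ = 392, n₀ = 1564, n = 1956; a·n₀/n = 337·1564/1956 = 269.4622; c·n₁/n = 648·392/1956 = 129.8650
Stratum 2 (Rural): n₁ = 3638, n₀ = 2326, n = 5964; a·n₀/n = 2672·2326/5964 = 1042.0979; c·n₁/n = 866·3638/5964 = 528.2542
RR_MH = (269.4622 + 1042.0979) / (129.8650 + 528.2542) = 1311.5601 / 658.1192 = 1.99289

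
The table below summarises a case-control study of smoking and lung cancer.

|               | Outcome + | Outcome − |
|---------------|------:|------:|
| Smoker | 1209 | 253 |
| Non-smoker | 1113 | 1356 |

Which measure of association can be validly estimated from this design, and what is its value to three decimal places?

Cells: a = 1209, b = 253, c = 1113, d = 1356.
This is a case-control study: participants were sampled on outcome status, so risks in the source population cannot be estimated directly — relative risk is not valid here. The odds ratio is the appropriate measure.
OR = (a·d)/(b·c) = (1209 × 1356) / (253 × 1113) = 1639404 / 281589 = 5.82197

5.822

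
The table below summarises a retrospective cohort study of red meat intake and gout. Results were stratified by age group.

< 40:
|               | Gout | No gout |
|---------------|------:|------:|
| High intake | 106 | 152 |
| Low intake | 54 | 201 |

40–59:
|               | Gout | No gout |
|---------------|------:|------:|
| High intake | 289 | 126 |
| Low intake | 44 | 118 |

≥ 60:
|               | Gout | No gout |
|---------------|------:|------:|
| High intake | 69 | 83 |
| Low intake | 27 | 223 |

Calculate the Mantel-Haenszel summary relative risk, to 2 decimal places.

RR_MH = Σ(aᵢ·n₀ᵢ/nᵢ) / Σ(cᵢ·n₁ᵢ/nᵢ), with n₁ᵢ = aᵢ+bᵢ (exposed), n₀ᵢ = cᵢ+dᵢ (unexposed), nᵢ = n₁ᵢ+n₀ᵢ.
Stratum 1 (< 40): n₁ = 258, n₀ = 255, n = 513; a·n₀/n = 106·255/513 = 52.6901; c·n₁/n = 54·258/513 = 27.1579
Stratum 2 (40–59): n₁ = 415, n₀ = 162, n = 577; a·n₀/n = 289·162/577 = 81.1404; c·n₁/n = 44·415/577 = 31.6464
Stratum 3 (≥ 60): n₁ = 152, n₀ = 250, n = 402; a·n₀/n = 69·250/402 = 42.9104; c·n₁/n = 27·152/402 = 10.2090
RR_MH = (52.6901 + 81.1404 + 42.9104) / (27.1579 + 31.6464 + 10.2090) = 176.7409 / 69.0133 = 2.56097

2.56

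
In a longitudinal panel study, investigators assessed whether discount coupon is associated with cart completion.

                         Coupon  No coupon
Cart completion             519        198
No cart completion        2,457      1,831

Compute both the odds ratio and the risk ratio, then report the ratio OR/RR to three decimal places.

Reading the table with exposure as columns: a = 519 (Coupon, case), b = 2457 (Coupon, non-case), c = 198 (No coupon, case), d = 1831.
OR = (519·1831)/(2457·198) = 950289/486486 = 1.95337
Risk in exposed = 519/2976 = 0.17440; risk in unexposed = 198/2029 = 0.09759; RR = 1.78711
OR/RR = 1.95337 / 1.78711 = 1.09303
The outcome is not rare, so the OR lies further from 1 than the RR.

1.093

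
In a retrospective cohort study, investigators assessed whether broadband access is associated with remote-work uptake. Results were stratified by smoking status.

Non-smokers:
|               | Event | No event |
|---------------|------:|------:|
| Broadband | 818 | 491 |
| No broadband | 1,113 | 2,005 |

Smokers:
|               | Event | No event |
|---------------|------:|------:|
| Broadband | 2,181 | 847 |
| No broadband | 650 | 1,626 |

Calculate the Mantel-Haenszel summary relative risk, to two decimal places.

RR_MH = Σ(aᵢ·n₀ᵢ/nᵢ) / Σ(cᵢ·n₁ᵢ/nᵢ), with n₁ᵢ = aᵢ+bᵢ (exposed), n₀ᵢ = cᵢ+dᵢ (unexposed), nᵢ = n₁ᵢ+n₀ᵢ.
Stratum 1 (Non-smokers): n₁ = 1309, n₀ = 3118, n = 4427; a·n₀/n = 818·3118/4427 = 576.1292; c·n₁/n = 1113·1309/4427 = 329.0980
Stratum 2 (Smokers): n₁ = 3028, n₀ = 2276, n = 5304; a·n₀/n = 2181·2276/5304 = 935.8891; c·n₁/n = 650·3028/5304 = 371.0784
RR_MH = (576.1292 + 935.8891) / (329.0980 + 371.0784) = 1512.0183 / 700.1765 = 2.15948

2.16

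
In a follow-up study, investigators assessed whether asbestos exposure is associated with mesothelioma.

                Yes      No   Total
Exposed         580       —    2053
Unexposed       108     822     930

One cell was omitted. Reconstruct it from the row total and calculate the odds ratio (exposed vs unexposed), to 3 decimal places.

The missing cell is in the exposed row: 2053 − 580 = 1473.
So a = 580, b = 1473, c = 108, d = 822.
OR = (a·d)/(b·c) = (580 × 822) / (1473 × 108) = 476760 / 159084 = 2.99691

2.997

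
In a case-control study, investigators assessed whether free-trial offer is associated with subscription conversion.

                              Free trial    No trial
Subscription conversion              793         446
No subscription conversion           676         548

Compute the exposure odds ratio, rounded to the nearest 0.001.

1.441

Reading the table with exposure as columns: a = 793 (Free trial, case), b = 676 (Free trial, non-case), c = 446 (No trial, case), d = 548.
OR = (a·d)/(b·c) = (793 × 548) / (676 × 446) = 434564 / 301496 = 1.44136
The odds of subscription conversion are about 1.44 times as high in the free trial group.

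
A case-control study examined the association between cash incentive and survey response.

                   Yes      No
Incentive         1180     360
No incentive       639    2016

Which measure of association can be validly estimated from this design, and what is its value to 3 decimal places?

Cells: a = 1180, b = 360, c = 639, d = 2016.
This is a case-control study: participants were sampled on outcome status, so risks in the source population cannot be estimated directly — relative risk is not valid here. The odds ratio is the appropriate measure.
OR = (a·d)/(b·c) = (1180 × 2016) / (360 × 639) = 2378880 / 230040 = 10.34116

10.341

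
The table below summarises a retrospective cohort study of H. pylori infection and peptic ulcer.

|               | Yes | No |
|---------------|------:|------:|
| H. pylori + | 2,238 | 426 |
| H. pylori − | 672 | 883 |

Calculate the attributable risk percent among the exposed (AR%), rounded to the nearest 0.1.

Cells: a = 2238, b = 426, c = 672, d = 883.
Risk in exposed = 2238/2664 = 0.84009; risk in unexposed = 672/1555 = 0.43215.
RR = 0.84009/0.43215 = 1.94396
AR% = (RR − 1)/RR × 100 = (1.94396 − 1)/1.94396 × 100 = 48.5586%

48.6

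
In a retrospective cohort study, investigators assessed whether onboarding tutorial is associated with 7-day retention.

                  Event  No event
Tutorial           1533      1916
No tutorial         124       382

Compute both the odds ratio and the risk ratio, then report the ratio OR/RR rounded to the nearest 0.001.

1.359

Cells: a = 1533, b = 1916, c = 124, d = 382.
OR = (1533·382)/(1916·124) = 585606/237584 = 2.46484
Risk in exposed = 1533/3449 = 0.44448; risk in unexposed = 124/506 = 0.24506; RR = 1.81375
OR/RR = 2.46484 / 1.81375 = 1.35897
The outcome is not rare, so the OR lies further from 1 than the RR.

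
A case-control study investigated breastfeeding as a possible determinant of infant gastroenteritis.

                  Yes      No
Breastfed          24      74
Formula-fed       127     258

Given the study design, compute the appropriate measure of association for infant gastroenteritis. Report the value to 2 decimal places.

Cells: a = 24, b = 74, c = 127, d = 258.
This is a case-control study: participants were sampled on outcome status, so risks in the source population cannot be estimated directly — relative risk is not valid here. The odds ratio is the appropriate measure.
OR = (a·d)/(b·c) = (24 × 258) / (74 × 127) = 6192 / 9398 = 0.65886

0.66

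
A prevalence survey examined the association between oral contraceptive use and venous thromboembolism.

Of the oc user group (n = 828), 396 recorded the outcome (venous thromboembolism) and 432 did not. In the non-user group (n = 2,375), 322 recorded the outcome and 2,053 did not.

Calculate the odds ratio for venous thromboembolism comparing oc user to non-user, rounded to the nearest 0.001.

From the description: a = 396, b = 432, c = 322, d = 2053.
OR = (a·d)/(b·c) = (396 × 2053) / (432 × 322) = 812988 / 139104 = 5.84446
The odds of venous thromboembolism are about 5.84 times as high in the oc user group.

5.844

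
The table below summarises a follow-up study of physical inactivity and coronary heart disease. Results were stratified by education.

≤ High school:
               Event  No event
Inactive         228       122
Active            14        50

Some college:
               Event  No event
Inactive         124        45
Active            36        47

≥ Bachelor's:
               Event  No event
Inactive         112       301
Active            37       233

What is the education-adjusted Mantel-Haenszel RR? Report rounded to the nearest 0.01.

2.06

RR_MH = Σ(aᵢ·n₀ᵢ/nᵢ) / Σ(cᵢ·n₁ᵢ/nᵢ), with n₁ᵢ = aᵢ+bᵢ (exposed), n₀ᵢ = cᵢ+dᵢ (unexposed), nᵢ = n₁ᵢ+n₀ᵢ.
Stratum 1 (≤ High school): n₁ = 350, n₀ = 64, n = 414; a·n₀/n = 228·64/414 = 35.2464; c·n₁/n = 14·350/414 = 11.8357
Stratum 2 (Some college): n₁ = 169, n₀ = 83, n = 252; a·n₀/n = 124·83/252 = 40.8413; c·n₁/n = 36·169/252 = 24.1429
Stratum 3 (≥ Bachelor's): n₁ = 413, n₀ = 270, n = 683; a·n₀/n = 112·270/683 = 44.2753; c·n₁/n = 37·413/683 = 22.3734
RR_MH = (35.2464 + 40.8413 + 44.2753) / (11.8357 + 24.1429 + 22.3734) = 120.3629 / 58.3520 = 2.06271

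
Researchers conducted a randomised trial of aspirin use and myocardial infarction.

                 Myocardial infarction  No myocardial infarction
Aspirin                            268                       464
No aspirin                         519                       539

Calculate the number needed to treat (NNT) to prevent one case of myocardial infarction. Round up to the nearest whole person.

9

Risk in treated group = 268/732 = 0.36612; risk in control = 519/1058 = 0.49055.
Absolute risk reduction = 0.49055 − 0.36612 = 0.12443
NNT = 1 / ARR = 1 / 0.12443 = 8.037 → round up → 9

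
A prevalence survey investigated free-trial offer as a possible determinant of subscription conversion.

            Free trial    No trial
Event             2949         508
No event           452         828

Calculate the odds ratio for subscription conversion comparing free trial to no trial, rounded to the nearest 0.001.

10.634

Reading the table with exposure as columns: a = 2949 (Free trial, case), b = 452 (Free trial, non-case), c = 508 (No trial, case), d = 828.
OR = (a·d)/(b·c) = (2949 × 828) / (452 × 508) = 2441772 / 229616 = 10.63415
The odds of subscription conversion are about 10.63 times as high in the free trial group.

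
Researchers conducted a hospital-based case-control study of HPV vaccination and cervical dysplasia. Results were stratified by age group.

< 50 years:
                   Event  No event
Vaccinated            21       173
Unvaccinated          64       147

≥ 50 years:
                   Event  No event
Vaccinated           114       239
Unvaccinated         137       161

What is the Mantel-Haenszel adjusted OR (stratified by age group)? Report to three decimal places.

0.461

OR_MH = Σ(aᵢdᵢ/nᵢ) / Σ(bᵢcᵢ/nᵢ), where nᵢ is the stratum total.
Stratum 1 (< 50 years): n = 405; a·d/n = 21·147/405 = 7.6222; b·c/n = 173·64/405 = 27.3383
Stratum 2 (≥ 50 years): n = 651; a·d/n = 114·161/651 = 28.1935; b·c/n = 239·137/651 = 50.2965
OR_MH = (7.6222 + 28.1935) / (27.3383 + 50.2965) = 35.8158 / 77.6347 = 0.46134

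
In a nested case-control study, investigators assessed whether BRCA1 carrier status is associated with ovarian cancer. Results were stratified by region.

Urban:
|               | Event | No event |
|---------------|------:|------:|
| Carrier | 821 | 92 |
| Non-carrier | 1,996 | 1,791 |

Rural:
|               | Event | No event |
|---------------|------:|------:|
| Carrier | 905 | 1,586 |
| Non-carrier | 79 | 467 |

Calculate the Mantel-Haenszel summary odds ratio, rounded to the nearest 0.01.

5.63

OR_MH = Σ(aᵢdᵢ/nᵢ) / Σ(bᵢcᵢ/nᵢ), where nᵢ is the stratum total.
Stratum 1 (Urban): n = 4700; a·d/n = 821·1791/4700 = 312.8534; b·c/n = 92·1996/4700 = 39.0706
Stratum 2 (Rural): n = 3037; a·d/n = 905·467/3037 = 139.1620; b·c/n = 1586·79/3037 = 41.2558
OR_MH = (312.8534 + 139.1620) / (39.0706 + 41.2558) = 452.0154 / 80.3265 = 5.62723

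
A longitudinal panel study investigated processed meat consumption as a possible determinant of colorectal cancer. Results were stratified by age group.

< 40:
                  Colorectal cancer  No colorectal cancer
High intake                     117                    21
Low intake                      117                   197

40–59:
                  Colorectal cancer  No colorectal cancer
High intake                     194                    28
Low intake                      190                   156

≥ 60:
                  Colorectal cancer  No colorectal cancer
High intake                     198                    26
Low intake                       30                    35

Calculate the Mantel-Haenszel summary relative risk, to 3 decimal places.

1.831

RR_MH = Σ(aᵢ·n₀ᵢ/nᵢ) / Σ(cᵢ·n₁ᵢ/nᵢ), with n₁ᵢ = aᵢ+bᵢ (exposed), n₀ᵢ = cᵢ+dᵢ (unexposed), nᵢ = n₁ᵢ+n₀ᵢ.
Stratum 1 (< 40): n₁ = 138, n₀ = 314, n = 452; a·n₀/n = 117·314/452 = 81.2788; c·n₁/n = 117·138/452 = 35.7212
Stratum 2 (40–59): n₁ = 222, n₀ = 346, n = 568; a·n₀/n = 194·346/568 = 118.1761; c·n₁/n = 190·222/568 = 74.2606
Stratum 3 (≥ 60): n₁ = 224, n₀ = 65, n = 289; a·n₀/n = 198·65/289 = 44.5329; c·n₁/n = 30·224/289 = 23.2526
RR_MH = (81.2788 + 118.1761 + 44.5329) / (35.7212 + 74.2606 + 23.2526) = 243.9877 / 133.2344 = 1.83127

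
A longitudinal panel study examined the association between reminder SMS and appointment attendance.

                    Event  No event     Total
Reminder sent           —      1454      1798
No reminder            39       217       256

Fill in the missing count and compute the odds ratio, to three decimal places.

The missing cell is in the exposed row: 1798 − 1454 = 344.
So a = 344, b = 1454, c = 39, d = 217.
OR = (a·d)/(b·c) = (344 × 217) / (1454 × 39) = 74648 / 56706 = 1.31640

1.316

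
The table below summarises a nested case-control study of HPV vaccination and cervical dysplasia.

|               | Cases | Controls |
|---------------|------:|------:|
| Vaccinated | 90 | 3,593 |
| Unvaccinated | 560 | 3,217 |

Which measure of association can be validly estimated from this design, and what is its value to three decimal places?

0.144

Cells: a = 90, b = 3593, c = 560, d = 3217.
This is a nested case-control study: participants were sampled on outcome status, so risks in the source population cannot be estimated directly — relative risk is not valid here. The odds ratio is the appropriate measure.
OR = (a·d)/(b·c) = (90 × 3217) / (3593 × 560) = 289530 / 2012080 = 0.14390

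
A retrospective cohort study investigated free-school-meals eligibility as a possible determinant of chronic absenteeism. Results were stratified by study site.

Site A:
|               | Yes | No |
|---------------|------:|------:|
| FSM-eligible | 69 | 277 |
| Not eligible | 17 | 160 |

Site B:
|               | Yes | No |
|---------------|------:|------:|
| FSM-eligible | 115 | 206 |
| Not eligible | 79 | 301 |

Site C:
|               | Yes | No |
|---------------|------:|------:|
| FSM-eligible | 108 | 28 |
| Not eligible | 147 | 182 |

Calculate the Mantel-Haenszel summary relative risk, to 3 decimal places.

1.793

RR_MH = Σ(aᵢ·n₀ᵢ/nᵢ) / Σ(cᵢ·n₁ᵢ/nᵢ), with n₁ᵢ = aᵢ+bᵢ (exposed), n₀ᵢ = cᵢ+dᵢ (unexposed), nᵢ = n₁ᵢ+n₀ᵢ.
Stratum 1 (Site A): n₁ = 346, n₀ = 177, n = 523; a·n₀/n = 69·177/523 = 23.3518; c·n₁/n = 17·346/523 = 11.2467
Stratum 2 (Site B): n₁ = 321, n₀ = 380, n = 701; a·n₀/n = 115·380/701 = 62.3395; c·n₁/n = 79·321/701 = 36.1755
Stratum 3 (Site C): n₁ = 136, n₀ = 329, n = 465; a·n₀/n = 108·329/465 = 76.4129; c·n₁/n = 147·136/465 = 42.9935
RR_MH = (23.3518 + 62.3395 + 76.4129) / (11.2467 + 36.1755 + 42.9935) = 162.1042 / 90.4157 = 1.79288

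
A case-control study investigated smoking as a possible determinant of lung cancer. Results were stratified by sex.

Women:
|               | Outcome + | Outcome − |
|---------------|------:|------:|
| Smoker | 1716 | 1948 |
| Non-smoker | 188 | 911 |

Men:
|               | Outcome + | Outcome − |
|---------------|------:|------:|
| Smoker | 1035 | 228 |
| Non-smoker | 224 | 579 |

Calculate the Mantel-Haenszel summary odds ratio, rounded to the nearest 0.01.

6.08

OR_MH = Σ(aᵢdᵢ/nᵢ) / Σ(bᵢcᵢ/nᵢ), where nᵢ is the stratum total.
Stratum 1 (Women): n = 4763; a·d/n = 1716·911/4763 = 328.2125; b·c/n = 1948·188/4763 = 76.8894
Stratum 2 (Men): n = 2066; a·d/n = 1035·579/2066 = 290.0605; b·c/n = 228·224/2066 = 24.7202
OR_MH = (328.2125 + 290.0605) / (76.8894 + 24.7202) = 618.2730 / 101.6096 = 6.08479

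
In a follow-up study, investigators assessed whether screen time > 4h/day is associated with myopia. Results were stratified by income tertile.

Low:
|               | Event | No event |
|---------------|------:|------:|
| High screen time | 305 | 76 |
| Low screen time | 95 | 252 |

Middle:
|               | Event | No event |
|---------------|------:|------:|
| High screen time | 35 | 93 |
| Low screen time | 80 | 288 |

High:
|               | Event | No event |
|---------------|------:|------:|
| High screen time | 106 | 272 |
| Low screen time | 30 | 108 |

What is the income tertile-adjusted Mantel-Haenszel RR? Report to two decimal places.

RR_MH = Σ(aᵢ·n₀ᵢ/nᵢ) / Σ(cᵢ·n₁ᵢ/nᵢ), with n₁ᵢ = aᵢ+bᵢ (exposed), n₀ᵢ = cᵢ+dᵢ (unexposed), nᵢ = n₁ᵢ+n₀ᵢ.
Stratum 1 (Low): n₁ = 381, n₀ = 347, n = 728; a·n₀/n = 305·347/728 = 145.3777; c·n₁/n = 95·381/728 = 49.7184
Stratum 2 (Middle): n₁ = 128, n₀ = 368, n = 496; a·n₀/n = 35·368/496 = 25.9677; c·n₁/n = 80·128/496 = 20.6452
Stratum 3 (High): n₁ = 378, n₀ = 138, n = 516; a·n₀/n = 106·138/516 = 28.3488; c·n₁/n = 30·378/516 = 21.9767
RR_MH = (145.3777 + 25.9677 + 28.3488) / (49.7184 + 20.6452 + 21.9767) = 199.6943 / 92.3403 = 2.16259

2.16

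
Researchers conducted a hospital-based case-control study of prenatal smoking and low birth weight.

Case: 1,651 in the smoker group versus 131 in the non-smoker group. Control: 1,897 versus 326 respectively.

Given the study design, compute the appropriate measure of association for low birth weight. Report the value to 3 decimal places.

2.166

From the description: a = 1651, b = 1897, c = 131, d = 326.
This is a hospital-based case-control study: participants were sampled on outcome status, so risks in the source population cannot be estimated directly — relative risk is not valid here. The odds ratio is the appropriate measure.
OR = (a·d)/(b·c) = (1651 × 326) / (1897 × 131) = 538226 / 248507 = 2.16584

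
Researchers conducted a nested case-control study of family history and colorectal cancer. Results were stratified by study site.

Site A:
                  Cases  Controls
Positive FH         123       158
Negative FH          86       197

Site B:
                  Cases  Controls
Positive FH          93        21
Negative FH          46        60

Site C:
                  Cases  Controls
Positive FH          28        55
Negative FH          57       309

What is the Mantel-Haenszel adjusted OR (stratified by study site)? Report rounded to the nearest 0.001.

OR_MH = Σ(aᵢdᵢ/nᵢ) / Σ(bᵢcᵢ/nᵢ), where nᵢ is the stratum total.
Stratum 1 (Site A): n = 564; a·d/n = 123·197/564 = 42.9628; b·c/n = 158·86/564 = 24.0922
Stratum 2 (Site B): n = 220; a·d/n = 93·60/220 = 25.3636; b·c/n = 21·46/220 = 4.3909
Stratum 3 (Site C): n = 449; a·d/n = 28·309/449 = 19.2695; b·c/n = 55·57/449 = 6.9822
OR_MH = (42.9628 + 25.3636 + 19.2695) / (24.0922 + 4.3909 + 6.9822) = 87.5959 / 35.4653 = 2.46990

2.470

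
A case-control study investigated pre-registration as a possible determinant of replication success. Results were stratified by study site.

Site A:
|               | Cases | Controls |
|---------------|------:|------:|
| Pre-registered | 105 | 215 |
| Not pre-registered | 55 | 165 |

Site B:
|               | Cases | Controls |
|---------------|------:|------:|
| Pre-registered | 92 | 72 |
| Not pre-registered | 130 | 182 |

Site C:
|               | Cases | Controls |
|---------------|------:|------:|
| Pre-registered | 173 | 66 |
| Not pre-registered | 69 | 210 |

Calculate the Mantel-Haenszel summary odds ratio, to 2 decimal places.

2.73

OR_MH = Σ(aᵢdᵢ/nᵢ) / Σ(bᵢcᵢ/nᵢ), where nᵢ is the stratum total.
Stratum 1 (Site A): n = 540; a·d/n = 105·165/540 = 32.0833; b·c/n = 215·55/540 = 21.8981
Stratum 2 (Site B): n = 476; a·d/n = 92·182/476 = 35.1765; b·c/n = 72·130/476 = 19.6639
Stratum 3 (Site C): n = 518; a·d/n = 173·210/518 = 70.1351; b·c/n = 66·69/518 = 8.7915
OR_MH = (32.0833 + 35.1765 + 70.1351) / (21.8981 + 19.6639 + 8.7915) = 137.3949 / 50.3535 = 2.72861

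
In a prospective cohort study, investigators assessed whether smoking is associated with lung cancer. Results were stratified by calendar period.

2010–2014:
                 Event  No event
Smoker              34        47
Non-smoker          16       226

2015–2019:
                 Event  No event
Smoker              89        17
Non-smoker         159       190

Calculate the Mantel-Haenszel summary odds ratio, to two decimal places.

OR_MH = Σ(aᵢdᵢ/nᵢ) / Σ(bᵢcᵢ/nᵢ), where nᵢ is the stratum total.
Stratum 1 (2010–2014): n = 323; a·d/n = 34·226/323 = 23.7895; b·c/n = 47·16/323 = 2.3282
Stratum 2 (2015–2019): n = 455; a·d/n = 89·190/455 = 37.1648; b·c/n = 17·159/455 = 5.9407
OR_MH = (23.7895 + 37.1648) / (2.3282 + 5.9407) = 60.9543 / 8.2688 = 7.37157

7.37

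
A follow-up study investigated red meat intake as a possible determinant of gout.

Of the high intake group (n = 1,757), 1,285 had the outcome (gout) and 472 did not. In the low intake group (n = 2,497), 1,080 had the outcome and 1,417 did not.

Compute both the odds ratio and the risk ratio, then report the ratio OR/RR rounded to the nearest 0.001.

2.112

From the description: a = 1285, b = 472, c = 1080, d = 1417.
OR = (1285·1417)/(472·1080) = 1820845/509760 = 3.57197
Risk in exposed = 1285/1757 = 0.73136; risk in unexposed = 1080/2497 = 0.43252; RR = 1.69093
OR/RR = 3.57197 / 1.69093 = 2.11242
The outcome is not rare, so the OR lies further from 1 than the RR.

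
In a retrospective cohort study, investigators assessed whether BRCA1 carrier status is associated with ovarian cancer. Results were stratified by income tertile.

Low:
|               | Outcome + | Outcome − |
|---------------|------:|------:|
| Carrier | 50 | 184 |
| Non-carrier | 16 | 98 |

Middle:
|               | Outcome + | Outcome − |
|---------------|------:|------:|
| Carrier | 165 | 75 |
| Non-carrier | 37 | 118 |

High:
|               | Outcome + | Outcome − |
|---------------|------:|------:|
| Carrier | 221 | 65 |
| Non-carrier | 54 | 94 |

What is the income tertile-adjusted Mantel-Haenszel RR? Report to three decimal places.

2.274

RR_MH = Σ(aᵢ·n₀ᵢ/nᵢ) / Σ(cᵢ·n₁ᵢ/nᵢ), with n₁ᵢ = aᵢ+bᵢ (exposed), n₀ᵢ = cᵢ+dᵢ (unexposed), nᵢ = n₁ᵢ+n₀ᵢ.
Stratum 1 (Low): n₁ = 234, n₀ = 114, n = 348; a·n₀/n = 50·114/348 = 16.3793; c·n₁/n = 16·234/348 = 10.7586
Stratum 2 (Middle): n₁ = 240, n₀ = 155, n = 395; a·n₀/n = 165·155/395 = 64.7468; c·n₁/n = 37·240/395 = 22.4810
Stratum 3 (High): n₁ = 286, n₀ = 148, n = 434; a·n₀/n = 221·148/434 = 75.3641; c·n₁/n = 54·286/434 = 35.5853
RR_MH = (16.3793 + 64.7468 + 75.3641) / (10.7586 + 22.4810 + 35.5853) = 156.4902 / 68.8249 = 2.27374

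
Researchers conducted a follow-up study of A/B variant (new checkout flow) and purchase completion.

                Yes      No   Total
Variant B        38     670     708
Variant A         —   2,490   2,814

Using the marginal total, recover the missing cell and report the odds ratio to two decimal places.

0.44

The missing cell is in the unexposed row: 2814 − 2490 = 324.
So a = 38, b = 670, c = 324, d = 2490.
OR = (a·d)/(b·c) = (38 × 2490) / (670 × 324) = 94620 / 217080 = 0.43588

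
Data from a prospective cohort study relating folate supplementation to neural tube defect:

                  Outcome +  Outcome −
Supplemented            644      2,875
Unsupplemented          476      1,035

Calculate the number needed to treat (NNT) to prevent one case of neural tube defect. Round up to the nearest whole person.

Risk in treated group = 644/3519 = 0.18301; risk in control = 476/1511 = 0.31502.
Absolute risk reduction = 0.31502 − 0.18301 = 0.13202
NNT = 1 / ARR = 1 / 0.13202 = 7.575 → round up → 8

8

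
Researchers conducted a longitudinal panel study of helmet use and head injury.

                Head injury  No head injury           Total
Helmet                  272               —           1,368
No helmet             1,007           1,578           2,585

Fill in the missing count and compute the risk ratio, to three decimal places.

The missing cell is in the exposed row: 1368 − 272 = 1096.
So a = 272, b = 1096, c = 1007, d = 1578.
RR = [a/(a+b)] / [c/(c+d)] = (272/1368) / (1007/2585) = 0.19883/0.38956 = 0.51040

0.510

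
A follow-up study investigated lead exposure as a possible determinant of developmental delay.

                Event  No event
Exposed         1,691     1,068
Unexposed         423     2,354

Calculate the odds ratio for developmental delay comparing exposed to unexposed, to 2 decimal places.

Cells: a = 1691, b = 1068, c = 423, d = 2354.
OR = (a·d)/(b·c) = (1691 × 2354) / (1068 × 423) = 3980614 / 451764 = 8.81127
The odds of developmental delay are about 8.81 times as high in the exposed group.

8.81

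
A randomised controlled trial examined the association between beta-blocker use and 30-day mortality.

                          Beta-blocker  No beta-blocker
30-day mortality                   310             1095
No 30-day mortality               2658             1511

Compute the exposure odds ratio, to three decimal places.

Reading the table with exposure as columns: a = 310 (Beta-blocker, case), b = 2658 (Beta-blocker, non-case), c = 1095 (No beta-blocker, case), d = 1511.
OR = (a·d)/(b·c) = (310 × 1511) / (2658 × 1095) = 468410 / 2910510 = 0.16094
Exposure is associated with lower odds of 30-day mortality (OR = 0.16 < 1).

0.161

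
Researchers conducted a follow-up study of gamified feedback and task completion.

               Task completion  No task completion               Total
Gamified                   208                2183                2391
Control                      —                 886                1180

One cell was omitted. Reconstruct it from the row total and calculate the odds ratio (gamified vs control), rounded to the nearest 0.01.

0.29

The missing cell is in the unexposed row: 1180 − 886 = 294.
So a = 208, b = 2183, c = 294, d = 886.
OR = (a·d)/(b·c) = (208 × 886) / (2183 × 294) = 184288 / 641802 = 0.28714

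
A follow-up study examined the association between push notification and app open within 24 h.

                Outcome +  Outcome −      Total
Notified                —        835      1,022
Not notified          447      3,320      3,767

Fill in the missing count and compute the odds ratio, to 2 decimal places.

The missing cell is in the exposed row: 1022 − 835 = 187.
So a = 187, b = 835, c = 447, d = 3320.
OR = (a·d)/(b·c) = (187 × 3320) / (835 × 447) = 620840 / 373245 = 1.66336

1.66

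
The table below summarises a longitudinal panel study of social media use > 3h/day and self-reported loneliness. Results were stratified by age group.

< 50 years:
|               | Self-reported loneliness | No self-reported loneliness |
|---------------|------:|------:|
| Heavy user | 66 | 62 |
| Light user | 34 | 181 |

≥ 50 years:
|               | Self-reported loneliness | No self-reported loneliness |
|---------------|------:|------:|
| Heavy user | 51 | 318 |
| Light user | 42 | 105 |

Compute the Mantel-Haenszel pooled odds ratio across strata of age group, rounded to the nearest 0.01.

OR_MH = Σ(aᵢdᵢ/nᵢ) / Σ(bᵢcᵢ/nᵢ), where nᵢ is the stratum total.
Stratum 1 (< 50 years): n = 343; a·d/n = 66·181/343 = 34.8280; b·c/n = 62·34/343 = 6.1458
Stratum 2 (≥ 50 years): n = 516; a·d/n = 51·105/516 = 10.3779; b·c/n = 318·42/516 = 25.8837
OR_MH = (34.8280 + 10.3779) / (6.1458 + 25.8837) = 45.2059 / 32.0295 = 1.41138

1.41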